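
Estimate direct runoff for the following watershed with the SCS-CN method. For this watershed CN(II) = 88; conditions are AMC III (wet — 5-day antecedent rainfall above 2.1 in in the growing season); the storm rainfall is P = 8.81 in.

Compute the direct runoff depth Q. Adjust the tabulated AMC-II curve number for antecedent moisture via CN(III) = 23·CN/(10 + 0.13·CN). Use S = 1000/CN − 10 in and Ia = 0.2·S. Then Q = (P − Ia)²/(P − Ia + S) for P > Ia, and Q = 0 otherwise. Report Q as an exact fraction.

Q = 48352931449/5942792900 in ≈ 8.136 in

Adjust CN=88 to AMC III: 23·88/(10 + 0.13·88) → 2024 ÷ (536/25) = 6325/67 ≈ 94.403
S = 1000/(6325/67) − 10 = 150/253 in ≈ 0.593 in
Initial abstraction Ia = S/5 = (150/253)/5 = 30/253 ≈ 0.119 in
Excess rainfall: 8.810 − 0.119 = 8.691 in; P > Ia so Q > 0
Q: (219893/25300)² ÷ (234893/25300) = 48352931449/5942792900 in (≈ 8.136 in)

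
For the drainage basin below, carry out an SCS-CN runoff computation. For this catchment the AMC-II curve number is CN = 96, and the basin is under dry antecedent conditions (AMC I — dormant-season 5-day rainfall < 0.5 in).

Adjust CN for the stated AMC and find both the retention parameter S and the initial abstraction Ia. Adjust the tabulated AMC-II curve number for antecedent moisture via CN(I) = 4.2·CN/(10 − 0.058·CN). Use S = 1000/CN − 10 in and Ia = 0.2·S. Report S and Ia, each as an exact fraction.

Adjust CN=96 to AMC I: 4.2·96/(10 − 0.058·96) → (2016/5) ÷ (554/125) = 25200/277 ≈ 90.975
S = 1000/(25200/277) − 10 = 125/126 in ≈ 0.992 in
Ia = 0.2S: 0.2·0.992 = 0.198 in (exactly 25/126)

S = 125/126 in ≈ 0.992 in; Ia = 25/126 in ≈ 0.198 in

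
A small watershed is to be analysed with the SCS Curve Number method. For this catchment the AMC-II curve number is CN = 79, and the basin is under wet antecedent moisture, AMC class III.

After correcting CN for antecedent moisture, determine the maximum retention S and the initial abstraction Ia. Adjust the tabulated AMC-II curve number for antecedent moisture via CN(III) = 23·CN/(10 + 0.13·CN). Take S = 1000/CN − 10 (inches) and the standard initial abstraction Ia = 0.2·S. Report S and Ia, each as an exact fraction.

Wet (AMC III): CN(III) = 23·79/(10 + 0.13·79) = 1817/(2027/100) = 181700/2027 ≈ 89.640
S = 1000/(181700/2027) − 10 = 2100/1817 in ≈ 1.156 in
Ia = 0.2S: 0.2·1.156 = 0.231 in (exactly 420/1817)

S = 2100/1817 in ≈ 1.156 in; Ia = 420/1817 in ≈ 0.231 in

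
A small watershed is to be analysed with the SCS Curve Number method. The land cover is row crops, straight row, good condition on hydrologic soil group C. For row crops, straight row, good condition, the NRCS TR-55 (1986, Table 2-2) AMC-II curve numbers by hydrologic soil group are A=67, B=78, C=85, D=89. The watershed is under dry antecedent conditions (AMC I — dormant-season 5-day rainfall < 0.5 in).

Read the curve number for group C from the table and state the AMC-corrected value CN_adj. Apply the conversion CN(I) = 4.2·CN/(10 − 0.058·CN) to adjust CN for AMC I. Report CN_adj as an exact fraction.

CN_adj = 11900/169 ≈ 70.414

NRCS table: row crops, straight row, good condition, soil group C → CN(II) = 85
CN(I) from CN(II)=85: (4.2·85)/(10 − 0.058·85) = 11900/169 ≈ 70.414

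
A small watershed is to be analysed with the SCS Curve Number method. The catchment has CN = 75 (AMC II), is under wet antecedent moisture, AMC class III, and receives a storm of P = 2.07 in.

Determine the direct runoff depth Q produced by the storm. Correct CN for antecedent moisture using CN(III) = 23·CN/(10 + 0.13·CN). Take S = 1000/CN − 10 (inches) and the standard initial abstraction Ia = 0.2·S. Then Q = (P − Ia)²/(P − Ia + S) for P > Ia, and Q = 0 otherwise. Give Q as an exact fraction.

Q = 150872089/153752700 in ≈ 0.981 in

CN(III) from CN(II)=75: (23·75)/(10 + 0.13·75) = 6900/79 ≈ 87.342
Max retention: S = 1000/(6900/79) − 10 = 100/69 in (≈ 1.449 in)
Ia = 0.2S: 0.2·1.449 = 0.290 in (exactly 20/69)
Excess rainfall: 2.070 − 0.290 = 1.780 in; P > Ia so Q > 0
Q: (12283/6900)² ÷ (22283/6900) = 150872089/153752700 in (≈ 0.981 in)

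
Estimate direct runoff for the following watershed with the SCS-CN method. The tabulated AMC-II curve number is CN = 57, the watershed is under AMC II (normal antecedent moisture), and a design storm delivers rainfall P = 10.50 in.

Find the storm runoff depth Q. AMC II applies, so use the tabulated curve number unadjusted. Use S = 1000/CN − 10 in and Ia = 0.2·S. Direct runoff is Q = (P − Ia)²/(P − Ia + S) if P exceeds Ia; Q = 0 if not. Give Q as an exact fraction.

Q = 210125/42978 in ≈ 4.889 in

Average conditions: CN = 57 (no AMC adjustment).
Retention S: 1000/CN − 10 with CN=57.000 → S = 430/57 ≈ 7.544 in
Ia = 0.2S: 0.2·7.544 = 1.509 in (exactly 86/57)
P − Ia = 10.500 − 1.509 = 1025/114 ≈ 8.991 in (> 0, runoff occurs)
Runoff Q = (P−Ia)²/(P−Ia+S) = (8.991)²/(8.991+7.544) = 210125/42978 ≈ 4.889 in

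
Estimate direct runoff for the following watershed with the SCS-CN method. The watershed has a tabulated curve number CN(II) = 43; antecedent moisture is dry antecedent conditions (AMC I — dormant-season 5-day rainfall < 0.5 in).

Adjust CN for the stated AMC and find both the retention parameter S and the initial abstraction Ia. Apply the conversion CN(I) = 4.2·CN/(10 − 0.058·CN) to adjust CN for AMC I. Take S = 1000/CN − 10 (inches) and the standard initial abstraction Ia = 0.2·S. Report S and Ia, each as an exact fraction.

CN(I) from CN(II)=43: (4.2·43)/(10 − 0.058·43) = 30100/1251 ≈ 24.061
Retention S: 1000/CN − 10 with CN=24.061 → S = 9500/301 ≈ 31.561 in
Ia = 0.2·(9500/301) = 1900/301 in ≈ 6.312 in

S = 9500/301 in ≈ 31.561 in; Ia = 1900/301 in ≈ 6.312 in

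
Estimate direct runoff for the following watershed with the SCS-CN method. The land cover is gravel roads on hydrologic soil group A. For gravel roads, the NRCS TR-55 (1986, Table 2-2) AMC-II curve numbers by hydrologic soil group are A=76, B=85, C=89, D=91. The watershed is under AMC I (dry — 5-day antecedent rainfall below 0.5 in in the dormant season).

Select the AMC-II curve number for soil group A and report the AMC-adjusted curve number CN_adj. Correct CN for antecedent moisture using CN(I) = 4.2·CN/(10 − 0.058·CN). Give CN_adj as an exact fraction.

NRCS table: gravel roads, soil group A → CN(II) = 76
CN(I) from CN(II)=76: (4.2·76)/(10 − 0.058·76) = 13300/233 ≈ 57.082

CN_adj = 13300/233 ≈ 57.082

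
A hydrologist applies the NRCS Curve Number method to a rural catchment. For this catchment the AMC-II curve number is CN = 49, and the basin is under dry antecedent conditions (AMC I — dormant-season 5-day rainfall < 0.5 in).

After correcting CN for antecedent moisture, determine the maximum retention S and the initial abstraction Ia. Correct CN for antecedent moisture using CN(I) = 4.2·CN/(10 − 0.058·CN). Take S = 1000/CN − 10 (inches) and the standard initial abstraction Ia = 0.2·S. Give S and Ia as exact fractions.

Dry (AMC I): CN(I) = 4.2·49/(10 − 0.058·49) = (1029/5)/(3579/500) = 34300/1193 ≈ 28.751
S = 1000/(34300/1193) − 10 = 8500/343 in ≈ 24.781 in
Ia = 0.2S: 0.2·24.781 = 4.956 in (exactly 1700/343)

S = 8500/343 in ≈ 24.781 in; Ia = 1700/343 in ≈ 4.956 in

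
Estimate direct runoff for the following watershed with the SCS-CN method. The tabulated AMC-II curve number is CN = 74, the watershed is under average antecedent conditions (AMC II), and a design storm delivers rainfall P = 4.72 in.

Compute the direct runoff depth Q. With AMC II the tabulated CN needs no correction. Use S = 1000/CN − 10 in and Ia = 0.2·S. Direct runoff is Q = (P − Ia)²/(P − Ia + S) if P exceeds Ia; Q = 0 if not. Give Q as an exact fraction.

Average conditions: CN = 74 (no AMC adjustment).
Max retention: S = 1000/74 − 10 = 130/37 in (≈ 3.514 in)
Ia = 0.2S: 0.2·3.514 = 0.703 in (exactly 26/37)
Since P=4.720 > Ia=0.703: effective rainfall P−Ia = 3716/925 in
Runoff Q = (P−Ia)²/(P−Ia+S) = (4.017)²/(4.017+3.514) = 6904328/3221775 ≈ 2.143 in

Q = 6904328/3221775 in ≈ 2.143 in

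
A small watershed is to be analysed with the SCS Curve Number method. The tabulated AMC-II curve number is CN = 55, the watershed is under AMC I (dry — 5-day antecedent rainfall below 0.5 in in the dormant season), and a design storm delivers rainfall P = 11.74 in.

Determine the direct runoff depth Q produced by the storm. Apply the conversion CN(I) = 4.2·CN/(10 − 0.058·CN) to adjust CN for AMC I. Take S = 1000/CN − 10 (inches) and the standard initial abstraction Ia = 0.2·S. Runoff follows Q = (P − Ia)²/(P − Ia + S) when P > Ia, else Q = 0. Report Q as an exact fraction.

Dry (AMC I): CN(I) = 4.2·55/(10 − 0.058·55) = 231/(681/100) = 7700/227 ≈ 33.921
S = 1000/(7700/227) − 10 = 1500/77 in ≈ 19.481 in
Ia = 0.2S: 0.2·19.481 = 3.896 in (exactly 300/77)
P − Ia = 11.740 − 3.896 = 30199/3850 ≈ 7.844 in (> 0, runoff occurs)
Q = (30199/3850)²/((30199/3850) + 1500/77) = (911979601/14822500)/(105199/3850) = 911979601/405016150 in ≈ 2.252 in

Q = 911979601/405016150 in ≈ 2.252 in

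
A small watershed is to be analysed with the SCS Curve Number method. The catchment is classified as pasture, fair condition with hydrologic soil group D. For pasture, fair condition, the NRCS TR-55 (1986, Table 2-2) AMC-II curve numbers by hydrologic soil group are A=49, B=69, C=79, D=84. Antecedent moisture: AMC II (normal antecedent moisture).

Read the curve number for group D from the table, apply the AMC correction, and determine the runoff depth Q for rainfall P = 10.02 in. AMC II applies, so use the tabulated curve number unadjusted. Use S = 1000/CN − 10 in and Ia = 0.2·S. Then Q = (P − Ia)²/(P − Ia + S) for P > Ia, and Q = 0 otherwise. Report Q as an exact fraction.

NRCS table: pasture, fair condition, soil group D → CN(II) = 84
Average conditions: CN = 84 (no AMC adjustment).
Max retention: S = 1000/84 − 10 = 40/21 in (≈ 1.905 in)
Ia = 0.2S: 0.2·1.905 = 0.381 in (exactly 8/21)
P − Ia = 10.020 − 0.381 = 10121/1050 ≈ 9.639 in (> 0, runoff occurs)
Q: (10121/1050)² ÷ (12121/1050) = 102434641/12727050 in (≈ 8.049 in)

Q = 102434641/12727050 in ≈ 8.049 in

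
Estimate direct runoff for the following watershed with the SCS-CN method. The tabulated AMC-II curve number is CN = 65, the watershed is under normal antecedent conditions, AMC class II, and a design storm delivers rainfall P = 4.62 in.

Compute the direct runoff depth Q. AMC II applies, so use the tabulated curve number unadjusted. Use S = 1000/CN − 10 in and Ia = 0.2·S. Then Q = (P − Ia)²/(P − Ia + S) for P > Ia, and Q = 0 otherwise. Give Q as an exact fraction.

Q = 757687/538850 in ≈ 1.406 in

Average conditions: CN = 65 (no AMC adjustment).
S = 1000/65 − 10 = 70/13 in ≈ 5.385 in
Ia = 0.2·(70/13) = 14/13 in ≈ 1.077 in
Excess rainfall: 4.620 − 1.077 = 3.543 in; P > Ia so Q > 0
Runoff Q = (P−Ia)²/(P−Ia+S) = (3.543)²/(3.543+5.385) = 757687/538850 ≈ 1.406 in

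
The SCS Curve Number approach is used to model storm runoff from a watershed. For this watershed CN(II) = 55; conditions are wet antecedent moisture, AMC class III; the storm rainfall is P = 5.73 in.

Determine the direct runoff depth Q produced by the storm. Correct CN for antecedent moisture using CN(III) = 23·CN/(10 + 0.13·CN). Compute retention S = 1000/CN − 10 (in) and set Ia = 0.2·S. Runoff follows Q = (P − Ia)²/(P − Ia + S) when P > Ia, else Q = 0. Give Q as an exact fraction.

CN(III) from CN(II)=55: (23·55)/(10 + 0.13·55) = 25300/343 ≈ 73.761
Retention S: 1000/CN − 10 with CN=73.761 → S = 900/253 ≈ 3.557 in
Ia = 0.2S: 0.2·3.557 = 0.711 in (exactly 180/253)
P − Ia = 5.730 − 0.711 = 126969/25300 ≈ 5.019 in (> 0, runoff occurs)
Q = (126969/25300)²/((126969/25300) + 900/253) = (16121126961/640090000)/(216969/25300) = 5373708987/1829771900 in ≈ 2.937 in

Q = 5373708987/1829771900 in ≈ 2.937 in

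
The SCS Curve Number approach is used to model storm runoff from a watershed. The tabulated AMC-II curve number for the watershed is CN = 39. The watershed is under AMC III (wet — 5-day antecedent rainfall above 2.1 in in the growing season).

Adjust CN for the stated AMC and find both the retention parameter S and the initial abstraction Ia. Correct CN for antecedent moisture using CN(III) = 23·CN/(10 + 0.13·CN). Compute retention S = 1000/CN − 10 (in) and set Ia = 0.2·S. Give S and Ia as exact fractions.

Wet (AMC III): CN(III) = 23·39/(10 + 0.13·39) = 897/(1507/100) = 89700/1507 ≈ 59.522
Retention S: 1000/CN − 10 with CN=59.522 → S = 6100/897 ≈ 6.800 in
Ia = 0.2·(6100/897) = 1220/897 in ≈ 1.360 in

S = 6100/897 in ≈ 6.800 in; Ia = 1220/897 in ≈ 1.360 in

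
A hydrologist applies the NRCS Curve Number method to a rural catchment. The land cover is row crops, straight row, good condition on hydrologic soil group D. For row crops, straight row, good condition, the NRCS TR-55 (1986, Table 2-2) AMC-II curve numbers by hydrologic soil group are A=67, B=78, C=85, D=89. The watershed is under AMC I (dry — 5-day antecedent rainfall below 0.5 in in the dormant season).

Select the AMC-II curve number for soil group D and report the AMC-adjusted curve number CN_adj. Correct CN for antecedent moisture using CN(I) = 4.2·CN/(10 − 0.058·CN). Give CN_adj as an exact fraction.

CN_adj = 186900/2419 ≈ 77.263

NRCS table: row crops, straight row, good condition, soil group D → CN(II) = 89
Adjust CN=89 to AMC I: 4.2·89/(10 − 0.058·89) → (1869/5) ÷ (2419/500) = 186900/2419 ≈ 77.263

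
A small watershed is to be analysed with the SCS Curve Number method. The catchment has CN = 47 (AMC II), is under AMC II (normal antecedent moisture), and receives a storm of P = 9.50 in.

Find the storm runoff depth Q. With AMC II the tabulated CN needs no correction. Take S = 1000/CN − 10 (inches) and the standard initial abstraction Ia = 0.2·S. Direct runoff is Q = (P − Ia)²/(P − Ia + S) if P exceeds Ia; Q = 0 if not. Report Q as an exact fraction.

CN(II) = 47; AMC II needs no correction.
Max retention: S = 1000/47 − 10 = 530/47 in (≈ 11.277 in)
Initial abstraction Ia = S/5 = (530/47)/5 = 106/47 ≈ 2.255 in
P − Ia = 9.500 − 2.255 = 681/94 ≈ 7.245 in (> 0, runoff occurs)
Q: (681/94)² ÷ (1741/94) = 463761/163654 in (≈ 2.834 in)

Q = 463761/163654 in ≈ 2.834 in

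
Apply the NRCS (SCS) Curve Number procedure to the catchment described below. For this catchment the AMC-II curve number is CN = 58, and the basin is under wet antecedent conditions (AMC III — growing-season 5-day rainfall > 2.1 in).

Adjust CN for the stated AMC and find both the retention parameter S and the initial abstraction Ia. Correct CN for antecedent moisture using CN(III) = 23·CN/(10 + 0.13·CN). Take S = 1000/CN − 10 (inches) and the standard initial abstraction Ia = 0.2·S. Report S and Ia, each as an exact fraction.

S = 2100/667 in ≈ 3.148 in; Ia = 420/667 in ≈ 0.630 in

Wet (AMC III): CN(III) = 23·58/(10 + 0.13·58) = 1334/(877/50) = 66700/877 ≈ 76.055
S = 1000/(66700/877) − 10 = 2100/667 in ≈ 3.148 in
Ia = 0.2·(2100/667) = 420/667 in ≈ 0.630 in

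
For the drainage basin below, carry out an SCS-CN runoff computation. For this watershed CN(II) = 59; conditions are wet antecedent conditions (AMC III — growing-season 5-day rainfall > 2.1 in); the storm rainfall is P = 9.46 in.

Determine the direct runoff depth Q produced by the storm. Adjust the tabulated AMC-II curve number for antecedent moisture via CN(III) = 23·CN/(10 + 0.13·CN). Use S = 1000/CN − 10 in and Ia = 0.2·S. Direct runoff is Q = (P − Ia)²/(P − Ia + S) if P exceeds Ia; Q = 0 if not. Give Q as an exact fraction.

Q = 361033941321/54677668850 in ≈ 6.603 in

Adjust CN=59 to AMC III: 23·59/(10 + 0.13·59) → 1357 ÷ (1767/100) = 135700/1767 ≈ 76.797
Retention S: 1000/CN − 10 with CN=76.797 → S = 4100/1357 ≈ 3.021 in
Initial abstraction Ia = S/5 = (4100/1357)/5 = 820/1357 ≈ 0.604 in
Since P=9.460 > Ia=0.604: effective rainfall P−Ia = 600861/67850 in
Q = (600861/67850)²/((600861/67850) + 4100/1357) = (361033941321/4603622500)/(805861/67850) = 361033941321/54677668850 in ≈ 6.603 in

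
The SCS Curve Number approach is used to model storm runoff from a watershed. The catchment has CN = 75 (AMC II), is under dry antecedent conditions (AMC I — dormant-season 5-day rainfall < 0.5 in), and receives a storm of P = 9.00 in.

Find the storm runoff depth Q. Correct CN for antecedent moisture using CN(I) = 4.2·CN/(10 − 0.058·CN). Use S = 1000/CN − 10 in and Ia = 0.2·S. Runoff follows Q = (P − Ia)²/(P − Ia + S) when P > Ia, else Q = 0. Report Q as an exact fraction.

CN(I) from CN(II)=75: (4.2·75)/(10 − 0.058·75) = 6300/113 ≈ 55.752
Max retention: S = 1000/(6300/113) − 10 = 500/63 in (≈ 7.937 in)
Ia = 0.2S: 0.2·7.937 = 1.587 in (exactly 100/63)
Excess rainfall: 9.000 − 1.587 = 7.413 in; P > Ia so Q > 0
Runoff Q = (P−Ia)²/(P−Ia+S) = (7.413)²/(7.413+7.937) = 218089/60921 ≈ 3.580 in

Q = 218089/60921 in ≈ 3.580 in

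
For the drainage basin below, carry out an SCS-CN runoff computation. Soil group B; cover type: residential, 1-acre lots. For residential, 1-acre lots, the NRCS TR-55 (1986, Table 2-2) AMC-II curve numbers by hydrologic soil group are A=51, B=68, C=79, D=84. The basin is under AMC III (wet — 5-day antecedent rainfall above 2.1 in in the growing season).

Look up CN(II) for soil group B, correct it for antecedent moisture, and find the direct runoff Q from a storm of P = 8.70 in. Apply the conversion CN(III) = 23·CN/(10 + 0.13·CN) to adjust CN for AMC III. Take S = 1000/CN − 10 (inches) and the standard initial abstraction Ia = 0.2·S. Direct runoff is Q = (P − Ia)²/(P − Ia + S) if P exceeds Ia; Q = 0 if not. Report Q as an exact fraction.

Q = 1050861889/158030470 in ≈ 6.650 in

NRCS table: residential, 1-acre lots, soil group B → CN(II) = 68
Adjust CN=68 to AMC III: 23·68/(10 + 0.13·68) → 1564 ÷ (471/25) = 39100/471 ≈ 83.015
Retention S: 1000/CN − 10 with CN=83.015 → S = 800/391 ≈ 2.046 in
Initial abstraction Ia = S/5 = (800/391)/5 = 160/391 ≈ 0.409 in
Since P=8.700 > Ia=0.409: effective rainfall P−Ia = 32417/3910 in
Runoff Q = (P−Ia)²/(P−Ia+S) = (8.291)²/(8.291+2.046) = 1050861889/158030470 ≈ 6.650 in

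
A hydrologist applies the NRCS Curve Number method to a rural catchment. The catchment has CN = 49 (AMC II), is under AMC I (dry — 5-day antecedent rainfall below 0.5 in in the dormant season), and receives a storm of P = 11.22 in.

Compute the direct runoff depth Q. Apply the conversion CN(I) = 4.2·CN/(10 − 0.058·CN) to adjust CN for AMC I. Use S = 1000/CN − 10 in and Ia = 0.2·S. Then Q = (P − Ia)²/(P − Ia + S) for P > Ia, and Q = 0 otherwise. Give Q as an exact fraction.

Adjust CN=49 to AMC I: 4.2·49/(10 − 0.058·49) → (1029/5) ÷ (3579/500) = 34300/1193 ≈ 28.751
Retention S: 1000/CN − 10 with CN=28.751 → S = 8500/343 ≈ 24.781 in
Initial abstraction Ia = S/5 = (8500/343)/5 = 1700/343 ≈ 4.956 in
P − Ia = 11.220 − 4.956 = 107423/17150 ≈ 6.264 in (> 0, runoff occurs)
Q = (107423/17150)²/((107423/17150) + 8500/343) = (11539700929/294122500)/(532423/17150) = 678805937/537120850 in ≈ 1.264 in

Q = 678805937/537120850 in ≈ 1.264 in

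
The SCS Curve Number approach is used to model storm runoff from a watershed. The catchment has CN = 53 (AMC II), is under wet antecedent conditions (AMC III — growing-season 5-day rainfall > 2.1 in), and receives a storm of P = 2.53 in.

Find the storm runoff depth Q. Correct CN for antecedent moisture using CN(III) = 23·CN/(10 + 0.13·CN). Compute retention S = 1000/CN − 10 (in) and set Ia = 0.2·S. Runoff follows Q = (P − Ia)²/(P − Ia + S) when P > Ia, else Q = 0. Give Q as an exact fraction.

Q = 45970361649/83429213300 in ≈ 0.551 in

CN(III) from CN(II)=53: (23·53)/(10 + 0.13·53) = 121900/1689 ≈ 72.173
S = 1000/(121900/1689) − 10 = 4700/1219 in ≈ 3.856 in
Ia = 0.2·(4700/1219) = 940/1219 in ≈ 0.771 in
P − Ia = 2.530 − 0.771 = 214407/121900 ≈ 1.759 in (> 0, runoff occurs)
Q = (214407/121900)²/((214407/121900) + 4700/1219) = (45970361649/14859610000)/(684407/121900) = 45970361649/83429213300 in ≈ 0.551 in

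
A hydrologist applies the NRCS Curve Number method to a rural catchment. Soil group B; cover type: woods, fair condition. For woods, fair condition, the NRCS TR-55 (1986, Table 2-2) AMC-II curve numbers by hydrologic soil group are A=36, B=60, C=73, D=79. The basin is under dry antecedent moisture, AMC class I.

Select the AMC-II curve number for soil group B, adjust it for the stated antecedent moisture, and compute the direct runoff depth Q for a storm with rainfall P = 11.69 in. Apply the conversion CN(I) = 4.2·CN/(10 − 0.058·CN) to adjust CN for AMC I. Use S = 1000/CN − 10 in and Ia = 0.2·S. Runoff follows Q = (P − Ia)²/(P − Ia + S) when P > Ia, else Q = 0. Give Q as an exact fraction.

NRCS table: woods, fair condition, soil group B → CN(II) = 60
CN(I) from CN(II)=60: (4.2·60)/(10 − 0.058·60) = 6300/163 ≈ 38.650
Retention S: 1000/CN − 10 with CN=38.650 → S = 1000/63 ≈ 15.873 in
Ia = 0.2S: 0.2·15.873 = 3.175 in (exactly 200/63)
P − Ia = 11.690 − 3.175 = 53647/6300 ≈ 8.515 in (> 0, runoff occurs)
Q: (53647/6300)² ÷ (153647/6300) = 2878000609/967976100 in (≈ 2.973 in)

Q = 2878000609/967976100 in ≈ 2.973 in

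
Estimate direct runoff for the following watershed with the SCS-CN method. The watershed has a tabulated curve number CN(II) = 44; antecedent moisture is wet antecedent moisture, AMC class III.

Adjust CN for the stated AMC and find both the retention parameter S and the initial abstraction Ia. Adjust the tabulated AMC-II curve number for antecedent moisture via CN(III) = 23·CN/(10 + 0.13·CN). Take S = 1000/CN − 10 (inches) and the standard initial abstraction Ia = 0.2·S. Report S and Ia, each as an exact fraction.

S = 1400/253 in ≈ 5.534 in; Ia = 280/253 in ≈ 1.107 in

Wet (AMC III): CN(III) = 23·44/(10 + 0.13·44) = 1012/(393/25) = 25300/393 ≈ 64.377
Retention S: 1000/CN − 10 with CN=64.377 → S = 1400/253 ≈ 5.534 in
Initial abstraction Ia = S/5 = (1400/253)/5 = 280/253 ≈ 1.107 in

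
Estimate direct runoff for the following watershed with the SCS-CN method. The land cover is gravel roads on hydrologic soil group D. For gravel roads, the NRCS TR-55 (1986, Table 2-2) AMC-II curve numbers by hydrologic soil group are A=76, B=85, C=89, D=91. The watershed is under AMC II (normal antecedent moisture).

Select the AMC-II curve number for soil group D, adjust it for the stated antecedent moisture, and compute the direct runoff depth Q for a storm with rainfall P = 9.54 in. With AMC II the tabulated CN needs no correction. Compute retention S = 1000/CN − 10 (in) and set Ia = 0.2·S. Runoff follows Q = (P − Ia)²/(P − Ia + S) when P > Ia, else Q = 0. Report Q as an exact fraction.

Q = 66920187/7921550 in ≈ 8.448 in

NRCS table: gravel roads, soil group D → CN(II) = 91
Average conditions: CN = 91 (no AMC adjustment).
Retention S: 1000/CN − 10 with CN=91.000 → S = 90/91 ≈ 0.989 in
Ia = 0.2S: 0.2·0.989 = 0.198 in (exactly 18/91)
Excess rainfall: 9.540 − 0.198 = 9.342 in; P > Ia so Q > 0
Q: (42507/4550)² ÷ (47007/4550) = 66920187/7921550 in (≈ 8.448 in)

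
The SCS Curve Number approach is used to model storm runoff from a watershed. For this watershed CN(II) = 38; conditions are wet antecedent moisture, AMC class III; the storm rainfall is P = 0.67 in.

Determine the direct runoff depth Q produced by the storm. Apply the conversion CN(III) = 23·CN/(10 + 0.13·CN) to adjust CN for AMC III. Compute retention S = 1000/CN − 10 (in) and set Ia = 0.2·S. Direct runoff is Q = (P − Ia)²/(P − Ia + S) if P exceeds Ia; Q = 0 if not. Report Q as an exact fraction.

CN(III) from CN(II)=38: (23·38)/(10 + 0.13·38) = 43700/747 ≈ 58.501
Max retention: S = 1000/(43700/747) − 10 = 3100/437 in (≈ 7.094 in)
Ia = 0.2S: 0.2·7.094 = 1.419 in (exactly 620/437)
P = 0.670 ≤ Ia = 1.419 in: entire storm abstracted, Q = 0.

Q = 0 in ≈ 0.000 in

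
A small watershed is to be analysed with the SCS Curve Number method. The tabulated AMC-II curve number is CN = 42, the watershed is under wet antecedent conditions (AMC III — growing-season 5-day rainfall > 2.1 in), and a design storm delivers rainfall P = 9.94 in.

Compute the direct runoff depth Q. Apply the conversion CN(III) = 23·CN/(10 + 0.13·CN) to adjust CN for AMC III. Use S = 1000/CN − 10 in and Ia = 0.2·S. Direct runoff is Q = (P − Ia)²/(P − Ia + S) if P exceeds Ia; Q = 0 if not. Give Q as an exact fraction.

CN(III) from CN(II)=42: (23·42)/(10 + 0.13·42) = 48300/773 ≈ 62.484
S = 1000/(48300/773) − 10 = 2900/483 in ≈ 6.004 in
Initial abstraction Ia = S/5 = (2900/483)/5 = 580/483 ≈ 1.201 in
Excess rainfall: 9.940 − 1.201 = 8.739 in; P > Ia so Q > 0
Q: (211051/24150)² ÷ (356051/24150) = 44542524601/8598631650 in (≈ 5.180 in)

Q = 44542524601/8598631650 in ≈ 5.180 in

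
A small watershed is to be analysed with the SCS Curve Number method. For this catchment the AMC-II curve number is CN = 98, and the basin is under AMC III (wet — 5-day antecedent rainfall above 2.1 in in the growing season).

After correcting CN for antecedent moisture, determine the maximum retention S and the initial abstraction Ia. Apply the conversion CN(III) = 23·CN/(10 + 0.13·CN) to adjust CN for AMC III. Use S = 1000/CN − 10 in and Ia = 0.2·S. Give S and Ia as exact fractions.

Wet (AMC III): CN(III) = 23·98/(10 + 0.13·98) = 2254/(1137/50) = 112700/1137 ≈ 99.120
Max retention: S = 1000/(112700/1137) − 10 = 100/1127 in (≈ 0.089 in)
Ia = 0.2·(100/1127) = 20/1127 in ≈ 0.018 in

S = 100/1127 in ≈ 0.089 in; Ia = 20/1127 in ≈ 0.018 in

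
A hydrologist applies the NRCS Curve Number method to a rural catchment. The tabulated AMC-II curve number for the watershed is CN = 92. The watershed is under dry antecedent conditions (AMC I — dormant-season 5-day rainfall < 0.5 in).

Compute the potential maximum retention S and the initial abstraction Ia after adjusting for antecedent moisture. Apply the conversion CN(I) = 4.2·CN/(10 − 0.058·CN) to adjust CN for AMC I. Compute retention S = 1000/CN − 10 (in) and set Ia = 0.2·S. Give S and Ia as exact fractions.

Dry (AMC I): CN(I) = 4.2·92/(10 − 0.058·92) = (1932/5)/(583/125) = 48300/583 ≈ 82.847
Max retention: S = 1000/(48300/583) − 10 = 1000/483 in (≈ 2.070 in)
Initial abstraction Ia = S/5 = (1000/483)/5 = 200/483 ≈ 0.414 in

S = 1000/483 in ≈ 2.070 in; Ia = 200/483 in ≈ 0.414 in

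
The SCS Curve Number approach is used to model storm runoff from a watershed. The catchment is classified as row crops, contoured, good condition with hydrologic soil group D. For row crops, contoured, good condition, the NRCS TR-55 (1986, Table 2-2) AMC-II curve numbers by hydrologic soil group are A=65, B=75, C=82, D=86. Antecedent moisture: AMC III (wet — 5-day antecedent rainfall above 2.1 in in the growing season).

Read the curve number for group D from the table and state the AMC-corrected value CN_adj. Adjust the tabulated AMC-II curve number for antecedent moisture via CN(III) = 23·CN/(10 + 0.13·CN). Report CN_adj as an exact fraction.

NRCS table: row crops, contoured, good condition, soil group D → CN(II) = 86
CN(III) from CN(II)=86: (23·86)/(10 + 0.13·86) = 98900/1059 ≈ 93.390

CN_adj = 98900/1059 ≈ 93.390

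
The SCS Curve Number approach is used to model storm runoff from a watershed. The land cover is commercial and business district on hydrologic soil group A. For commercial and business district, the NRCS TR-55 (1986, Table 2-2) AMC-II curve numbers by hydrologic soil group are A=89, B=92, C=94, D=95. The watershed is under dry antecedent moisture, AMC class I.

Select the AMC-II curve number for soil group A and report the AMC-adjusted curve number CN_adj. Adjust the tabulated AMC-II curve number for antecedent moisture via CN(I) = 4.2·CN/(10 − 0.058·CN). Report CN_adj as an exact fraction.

CN_adj = 186900/2419 ≈ 77.263

NRCS table: commercial and business district, soil group A → CN(II) = 89
Adjust CN=89 to AMC I: 4.2·89/(10 − 0.058·89) → (1869/5) ÷ (2419/500) = 186900/2419 ≈ 77.263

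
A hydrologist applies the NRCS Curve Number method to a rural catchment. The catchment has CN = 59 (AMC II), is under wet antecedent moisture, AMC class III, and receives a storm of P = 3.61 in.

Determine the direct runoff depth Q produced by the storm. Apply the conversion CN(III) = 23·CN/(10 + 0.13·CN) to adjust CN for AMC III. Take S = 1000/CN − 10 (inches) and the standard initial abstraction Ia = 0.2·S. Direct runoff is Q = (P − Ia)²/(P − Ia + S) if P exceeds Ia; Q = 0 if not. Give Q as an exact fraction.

Wet (AMC III): CN(III) = 23·59/(10 + 0.13·59) = 1357/(1767/100) = 135700/1767 ≈ 76.797
Max retention: S = 1000/(135700/1767) − 10 = 4100/1357 in (≈ 3.021 in)
Ia = 0.2·(4100/1357) = 820/1357 in ≈ 0.604 in
P − Ia = 3.610 − 0.604 = 407877/135700 ≈ 3.006 in (> 0, runoff occurs)
Runoff Q = (P−Ia)²/(P−Ia+S) = (3.006)²/(3.006+3.021) = 166363647129/110985908900 ≈ 1.499 in

Q = 166363647129/110985908900 in ≈ 1.499 in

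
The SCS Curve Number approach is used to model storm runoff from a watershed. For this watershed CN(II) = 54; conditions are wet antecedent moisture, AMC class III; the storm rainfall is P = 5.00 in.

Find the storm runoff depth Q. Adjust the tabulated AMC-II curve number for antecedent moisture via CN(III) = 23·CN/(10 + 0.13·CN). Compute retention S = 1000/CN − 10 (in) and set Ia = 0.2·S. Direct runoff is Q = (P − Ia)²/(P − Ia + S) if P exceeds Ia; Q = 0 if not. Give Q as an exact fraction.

Wet (AMC III): CN(III) = 23·54/(10 + 0.13·54) = 1242/(851/50) = 2700/37 ≈ 72.973
Max retention: S = 1000/(2700/37) − 10 = 100/27 in (≈ 3.704 in)
Ia = 0.2·(100/27) = 20/27 in ≈ 0.741 in
Excess rainfall: 5.000 − 0.741 = 4.259 in; P > Ia so Q > 0
Runoff Q = (P−Ia)²/(P−Ia+S) = (4.259)²/(4.259+3.704) = 2645/1161 ≈ 2.278 in

Q = 2645/1161 in ≈ 2.278 in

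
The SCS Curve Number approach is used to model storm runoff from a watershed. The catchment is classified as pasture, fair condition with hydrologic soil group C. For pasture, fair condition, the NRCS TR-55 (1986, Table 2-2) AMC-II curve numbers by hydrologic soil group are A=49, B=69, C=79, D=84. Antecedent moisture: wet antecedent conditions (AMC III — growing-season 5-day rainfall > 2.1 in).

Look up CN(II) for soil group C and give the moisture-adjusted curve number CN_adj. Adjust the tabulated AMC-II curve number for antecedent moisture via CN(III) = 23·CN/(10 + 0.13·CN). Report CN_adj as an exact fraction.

CN_adj = 181700/2027 ≈ 89.640

NRCS table: pasture, fair condition, soil group C → CN(II) = 79
Adjust CN=79 to AMC III: 23·79/(10 + 0.13·79) → 1817 ÷ (2027/100) = 181700/2027 ≈ 89.640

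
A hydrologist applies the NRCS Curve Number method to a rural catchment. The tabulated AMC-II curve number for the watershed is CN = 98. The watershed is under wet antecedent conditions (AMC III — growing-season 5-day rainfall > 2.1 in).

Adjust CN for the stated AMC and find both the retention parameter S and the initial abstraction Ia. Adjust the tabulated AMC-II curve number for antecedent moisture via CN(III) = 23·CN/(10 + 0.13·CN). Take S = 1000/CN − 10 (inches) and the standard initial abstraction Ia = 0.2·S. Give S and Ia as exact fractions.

S = 100/1127 in ≈ 0.089 in; Ia = 20/1127 in ≈ 0.018 in

Adjust CN=98 to AMC III: 23·98/(10 + 0.13·98) → 2254 ÷ (1137/50) = 112700/1137 ≈ 99.120
Max retention: S = 1000/(112700/1137) − 10 = 100/1127 in (≈ 0.089 in)
Ia = 0.2·(100/1127) = 20/1127 in ≈ 0.018 in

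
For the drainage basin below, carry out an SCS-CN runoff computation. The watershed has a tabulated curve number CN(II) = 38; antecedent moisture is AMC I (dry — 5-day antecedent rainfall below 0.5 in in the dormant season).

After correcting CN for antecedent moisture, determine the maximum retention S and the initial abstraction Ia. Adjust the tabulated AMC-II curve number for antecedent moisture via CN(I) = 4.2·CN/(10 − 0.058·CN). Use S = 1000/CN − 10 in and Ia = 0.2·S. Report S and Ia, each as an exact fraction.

Dry (AMC I): CN(I) = 4.2·38/(10 − 0.058·38) = (798/5)/(1949/250) = 39900/1949 ≈ 20.472
S = 1000/(39900/1949) − 10 = 15500/399 in ≈ 38.847 in
Initial abstraction Ia = S/5 = (15500/399)/5 = 3100/399 ≈ 7.769 in

S = 15500/399 in ≈ 38.847 in; Ia = 3100/399 in ≈ 7.769 in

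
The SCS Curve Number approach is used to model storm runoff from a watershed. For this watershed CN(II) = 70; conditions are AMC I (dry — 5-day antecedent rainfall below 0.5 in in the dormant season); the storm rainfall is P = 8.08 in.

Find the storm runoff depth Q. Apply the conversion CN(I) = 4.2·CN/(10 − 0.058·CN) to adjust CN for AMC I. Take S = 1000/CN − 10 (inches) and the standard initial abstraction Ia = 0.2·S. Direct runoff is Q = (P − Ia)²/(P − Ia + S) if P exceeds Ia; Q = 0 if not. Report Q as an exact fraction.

Adjust CN=70 to AMC I: 4.2·70/(10 − 0.058·70) → 294 ÷ (297/50) = 4900/99 ≈ 49.495
Retention S: 1000/CN − 10 with CN=49.495 → S = 500/49 ≈ 10.204 in
Ia = 0.2·(500/49) = 100/49 in ≈ 2.041 in
P − Ia = 8.080 − 2.041 = 7398/1225 ≈ 6.039 in (> 0, runoff occurs)
Q: (7398/1225)² ÷ (19898/1225) = 27365202/12187525 in (≈ 2.245 in)

Q = 27365202/12187525 in ≈ 2.245 in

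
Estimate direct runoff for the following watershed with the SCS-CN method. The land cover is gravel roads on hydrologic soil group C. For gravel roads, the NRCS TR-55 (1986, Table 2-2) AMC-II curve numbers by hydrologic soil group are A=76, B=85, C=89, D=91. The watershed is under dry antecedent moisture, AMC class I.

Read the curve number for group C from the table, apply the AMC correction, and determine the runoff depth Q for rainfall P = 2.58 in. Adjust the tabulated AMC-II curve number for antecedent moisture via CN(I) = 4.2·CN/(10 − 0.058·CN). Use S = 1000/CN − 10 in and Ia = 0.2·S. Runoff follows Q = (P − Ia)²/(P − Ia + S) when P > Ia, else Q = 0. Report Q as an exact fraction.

NRCS table: gravel roads, soil group C → CN(II) = 89
Adjust CN=89 to AMC I: 4.2·89/(10 − 0.058·89) → (1869/5) ÷ (2419/500) = 186900/2419 ≈ 77.263
S = 1000/(186900/2419) − 10 = 5500/1869 in ≈ 2.943 in
Ia = 0.2·(5500/1869) = 1100/1869 in ≈ 0.589 in
Since P=2.580 > Ia=0.589: effective rainfall P−Ia = 186101/93450 in
Runoff Q = (P−Ia)²/(P−Ia+S) = (1.991)²/(1.991+2.943) = 34633582201/43089888450 ≈ 0.804 in

Q = 34633582201/43089888450 in ≈ 0.804 in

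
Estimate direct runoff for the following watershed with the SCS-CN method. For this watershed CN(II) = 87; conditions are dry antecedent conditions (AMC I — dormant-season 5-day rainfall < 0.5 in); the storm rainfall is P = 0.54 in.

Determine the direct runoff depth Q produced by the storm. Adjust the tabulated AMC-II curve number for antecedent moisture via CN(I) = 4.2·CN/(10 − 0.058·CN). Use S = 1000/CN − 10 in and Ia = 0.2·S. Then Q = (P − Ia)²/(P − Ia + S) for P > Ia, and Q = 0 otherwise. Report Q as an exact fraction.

Q = 0 in ≈ 0.000 in

CN(I) from CN(II)=87: (4.2·87)/(10 − 0.058·87) = 182700/2477 ≈ 73.759
S = 1000/(182700/2477) − 10 = 6500/1827 in ≈ 3.558 in
Initial abstraction Ia = S/5 = (6500/1827)/5 = 1300/1827 ≈ 0.712 in
P = 0.540 ≤ Ia = 0.712 in: entire storm abstracted, Q = 0.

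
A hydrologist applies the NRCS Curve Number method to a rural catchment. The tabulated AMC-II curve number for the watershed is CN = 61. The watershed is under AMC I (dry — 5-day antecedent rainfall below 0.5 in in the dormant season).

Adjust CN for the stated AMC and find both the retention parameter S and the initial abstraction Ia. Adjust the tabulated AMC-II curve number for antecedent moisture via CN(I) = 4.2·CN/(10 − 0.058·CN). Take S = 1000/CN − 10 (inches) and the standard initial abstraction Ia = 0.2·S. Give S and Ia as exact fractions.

Adjust CN=61 to AMC I: 4.2·61/(10 − 0.058·61) → (1281/5) ÷ (3231/500) = 42700/1077 ≈ 39.647
S = 1000/(42700/1077) − 10 = 6500/427 in ≈ 15.222 in
Ia = 0.2S: 0.2·15.222 = 3.044 in (exactly 1300/427)

S = 6500/427 in ≈ 15.222 in; Ia = 1300/427 in ≈ 3.044 in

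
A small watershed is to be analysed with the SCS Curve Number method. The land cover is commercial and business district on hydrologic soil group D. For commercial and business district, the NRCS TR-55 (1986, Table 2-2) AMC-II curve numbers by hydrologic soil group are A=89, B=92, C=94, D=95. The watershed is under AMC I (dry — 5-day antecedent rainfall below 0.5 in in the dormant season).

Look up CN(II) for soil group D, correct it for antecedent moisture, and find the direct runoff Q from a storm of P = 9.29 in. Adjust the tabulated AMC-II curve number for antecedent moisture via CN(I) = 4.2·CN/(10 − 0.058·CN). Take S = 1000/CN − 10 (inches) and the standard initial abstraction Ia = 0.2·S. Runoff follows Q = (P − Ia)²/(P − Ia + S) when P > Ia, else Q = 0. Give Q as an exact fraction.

Q = 130083570241/16385772900 in ≈ 7.939 in

NRCS table: commercial and business district, soil group D → CN(II) = 95
Dry (AMC I): CN(I) = 4.2·95/(10 − 0.058·95) = 399/(449/100) = 39900/449 ≈ 88.864
Retention S: 1000/CN − 10 with CN=88.864 → S = 500/399 ≈ 1.253 in
Ia = 0.2S: 0.2·1.253 = 0.251 in (exactly 100/399)
Since P=9.290 > Ia=0.251: effective rainfall P−Ia = 360671/39900 in
Q: (360671/39900)² ÷ (410671/39900) = 130083570241/16385772900 in (≈ 7.939 in)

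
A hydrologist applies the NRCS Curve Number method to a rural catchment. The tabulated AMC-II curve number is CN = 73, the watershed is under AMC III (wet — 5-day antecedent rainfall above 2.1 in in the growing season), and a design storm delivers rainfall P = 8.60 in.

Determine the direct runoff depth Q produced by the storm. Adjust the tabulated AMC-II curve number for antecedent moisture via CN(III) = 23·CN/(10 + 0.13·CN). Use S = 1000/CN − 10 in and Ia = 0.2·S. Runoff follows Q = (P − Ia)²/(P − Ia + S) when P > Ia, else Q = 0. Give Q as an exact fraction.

Q = 4829833009/696759815 in ≈ 6.932 in

Wet (AMC III): CN(III) = 23·73/(10 + 0.13·73) = 1679/(1949/100) = 167900/1949 ≈ 86.147
Max retention: S = 1000/(167900/1949) − 10 = 2700/1679 in (≈ 1.608 in)
Ia = 0.2S: 0.2·1.608 = 0.322 in (exactly 540/1679)
Excess rainfall: 8.600 − 0.322 = 8.278 in; P > Ia so Q > 0
Runoff Q = (P−Ia)²/(P−Ia+S) = (8.278)²/(8.278+1.608) = 4829833009/696759815 ≈ 6.932 in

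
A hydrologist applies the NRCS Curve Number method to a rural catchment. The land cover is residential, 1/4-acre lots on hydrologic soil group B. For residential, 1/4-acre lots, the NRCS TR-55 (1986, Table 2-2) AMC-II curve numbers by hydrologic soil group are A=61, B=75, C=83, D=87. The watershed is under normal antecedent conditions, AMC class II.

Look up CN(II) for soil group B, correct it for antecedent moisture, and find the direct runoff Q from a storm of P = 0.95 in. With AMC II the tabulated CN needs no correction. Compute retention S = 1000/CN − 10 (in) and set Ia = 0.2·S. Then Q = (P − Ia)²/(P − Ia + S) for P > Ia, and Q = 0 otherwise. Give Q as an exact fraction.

Q = 289/13020 in ≈ 0.022 in

NRCS table: residential, 1/4-acre lots, soil group B → CN(II) = 75
Average conditions: CN = 75 (no AMC adjustment).
Retention S: 1000/CN − 10 with CN=75.000 → S = 10/3 ≈ 3.333 in
Ia = 0.2S: 0.2·3.333 = 0.667 in (exactly 2/3)
Since P=0.950 > Ia=0.667: effective rainfall P−Ia = 17/60 in
Runoff Q = (P−Ia)²/(P−Ia+S) = (0.283)²/(0.283+3.333) = 289/13020 ≈ 0.022 in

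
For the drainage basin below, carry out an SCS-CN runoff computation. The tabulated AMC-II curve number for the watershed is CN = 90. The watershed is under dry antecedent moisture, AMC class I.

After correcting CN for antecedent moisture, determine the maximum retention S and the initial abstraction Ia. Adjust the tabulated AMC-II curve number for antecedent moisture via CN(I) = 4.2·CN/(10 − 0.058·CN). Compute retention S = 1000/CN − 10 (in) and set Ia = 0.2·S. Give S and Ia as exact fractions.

Adjust CN=90 to AMC I: 4.2·90/(10 − 0.058·90) → 378 ÷ (239/50) = 18900/239 ≈ 79.079
Max retention: S = 1000/(18900/239) − 10 = 500/189 in (≈ 2.646 in)
Initial abstraction Ia = S/5 = (500/189)/5 = 100/189 ≈ 0.529 in

S = 500/189 in ≈ 2.646 in; Ia = 100/189 in ≈ 0.529 in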